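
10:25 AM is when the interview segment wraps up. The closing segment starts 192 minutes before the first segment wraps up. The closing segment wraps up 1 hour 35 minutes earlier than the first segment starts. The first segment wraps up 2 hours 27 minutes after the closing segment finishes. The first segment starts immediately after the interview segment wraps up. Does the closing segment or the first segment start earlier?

The first segment starts at 10:25 AM.
The closing segment ends at 10:25 AM − 95 min = 8:50 AM.
The first segment ends at 8:50 AM + 147 min = 11:17 AM.
The closing segment starts at 11:17 AM − 192 min = 8:05 AM.
The closing segment starts at 8:05 AM and the first segment starts at 10:25 AM, so the closing segment is first.

the closing segment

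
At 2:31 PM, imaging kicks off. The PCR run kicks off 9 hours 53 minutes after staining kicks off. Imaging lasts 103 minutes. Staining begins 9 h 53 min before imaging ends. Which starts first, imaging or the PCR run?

Imaging ends at 2:31 PM + 103 min = 4:14 PM.
Staining starts at 4:14 PM − 593 min = 6:21 AM.
The PCR run starts at 6:21 AM + 593 min = 4:14 PM.
Imaging starts at 2:31 PM and the PCR run starts at 4:14 PM, so imaging is first.

imaging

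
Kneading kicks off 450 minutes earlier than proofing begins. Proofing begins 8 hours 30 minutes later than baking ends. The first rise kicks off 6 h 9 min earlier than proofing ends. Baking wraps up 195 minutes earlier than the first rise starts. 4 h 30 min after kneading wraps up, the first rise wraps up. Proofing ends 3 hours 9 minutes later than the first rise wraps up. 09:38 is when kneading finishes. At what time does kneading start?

The first rise ends at 09:38 + 270 min = 14:08.
Proofing ends at 14:08 + 189 min = 17:17.
The first rise starts at 17:17 − 369 min = 11:08.
Baking ends at 11:08 − 195 min = 07:53.
Proofing starts at 07:53 + 510 min = 16:23.
Kneading starts at 16:23 − 450 min = 08:53.

08:53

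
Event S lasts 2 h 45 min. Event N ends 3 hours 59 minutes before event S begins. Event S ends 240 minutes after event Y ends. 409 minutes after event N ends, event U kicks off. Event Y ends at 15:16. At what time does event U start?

19:21

Event S ends at 15:16 + 240 min = 19:16.
Event S starts at 19:16 − 165 min = 16:31.
Event N ends at 16:31 − 239 min = 12:32.
Event U starts at 12:32 + 409 min = 19:21.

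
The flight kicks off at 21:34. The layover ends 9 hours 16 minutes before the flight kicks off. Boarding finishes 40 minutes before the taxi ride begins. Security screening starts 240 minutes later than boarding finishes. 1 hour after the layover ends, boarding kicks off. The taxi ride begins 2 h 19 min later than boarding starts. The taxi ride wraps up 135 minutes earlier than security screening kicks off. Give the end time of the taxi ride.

16:42

The layover ends at 21:34 − 556 min = 12:18.
Boarding starts at 12:18 + 60 min = 13:18.
The taxi ride starts at 13:18 + 139 min = 15:37.
Boarding ends at 15:37 − 40 min = 14:57.
Security screening starts at 14:57 + 240 min = 18:57.
The taxi ride ends at 18:57 − 135 min = 16:42.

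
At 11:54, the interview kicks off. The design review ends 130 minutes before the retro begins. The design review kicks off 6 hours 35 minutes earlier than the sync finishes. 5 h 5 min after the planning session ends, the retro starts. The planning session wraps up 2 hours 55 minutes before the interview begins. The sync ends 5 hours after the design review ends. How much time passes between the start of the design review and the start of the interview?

95 minutes

The planning session ends at 11:54 − 175 min = 08:59.
The retro starts at 08:59 + 305 min = 14:04.
The design review ends at 14:04 − 130 min = 11:54.
The sync ends at 11:54 + 300 min = 16:54.
The design review starts at 16:54 − 395 min = 10:19.
From 10:19 to 11:54 is 95 minutes.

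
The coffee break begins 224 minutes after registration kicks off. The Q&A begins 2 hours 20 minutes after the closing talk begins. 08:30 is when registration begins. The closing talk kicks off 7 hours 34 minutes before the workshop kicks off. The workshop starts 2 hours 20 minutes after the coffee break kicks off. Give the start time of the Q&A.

The coffee break starts at 08:30 + 224 min = 12:14.
The workshop starts at 12:14 + 140 min = 14:34.
The closing talk starts at 14:34 − 454 min = 07:00.
The Q&A starts at 07:00 + 140 min = 09:20.

09:20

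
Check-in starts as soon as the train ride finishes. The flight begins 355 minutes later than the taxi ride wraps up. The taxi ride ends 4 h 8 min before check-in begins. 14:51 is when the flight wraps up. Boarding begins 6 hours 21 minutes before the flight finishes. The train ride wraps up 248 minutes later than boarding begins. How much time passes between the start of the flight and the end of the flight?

26 minutes

Boarding starts at 14:51 − 381 min = 08:30.
The train ride ends at 08:30 + 248 min = 12:38.
So check-in starts at 12:38.
The taxi ride ends at 12:38 − 248 min = 08:30.
The flight starts at 08:30 + 355 min = 14:25.
From 14:25 to 14:51 is 26 minutes.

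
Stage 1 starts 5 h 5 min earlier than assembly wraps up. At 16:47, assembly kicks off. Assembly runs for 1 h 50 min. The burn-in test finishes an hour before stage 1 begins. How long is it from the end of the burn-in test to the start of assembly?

4 hours 15 minutes

Assembly ends at 16:47 + 110 min = 18:37.
Stage 1 starts at 18:37 − 305 min = 13:32.
The burn-in test ends at 13:32 − 60 min = 12:32.
From 12:32 to 16:47 is 4 hours 15 minutes.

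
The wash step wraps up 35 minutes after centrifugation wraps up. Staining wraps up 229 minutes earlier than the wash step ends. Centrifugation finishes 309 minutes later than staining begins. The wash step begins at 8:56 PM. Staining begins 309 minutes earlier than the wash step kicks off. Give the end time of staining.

Staining starts at 8:56 PM − 309 min = 3:47 PM.
Centrifugation ends at 3:47 PM + 309 min = 8:56 PM.
The wash step ends at 8:56 PM + 35 min = 9:31 PM.
Staining ends at 9:31 PM − 229 min = 5:42 PM.

5:42 PM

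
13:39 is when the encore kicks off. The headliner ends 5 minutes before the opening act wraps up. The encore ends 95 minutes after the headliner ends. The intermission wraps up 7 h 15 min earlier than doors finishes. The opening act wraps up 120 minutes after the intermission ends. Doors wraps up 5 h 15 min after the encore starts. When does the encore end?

15:09

Doors ends at 13:39 + 315 min = 18:54.
The intermission ends at 18:54 − 435 min = 11:39.
The opening act ends at 11:39 + 120 min = 13:39.
The headliner ends at 13:39 − 5 min = 13:34.
The encore ends at 13:34 + 95 min = 15:09.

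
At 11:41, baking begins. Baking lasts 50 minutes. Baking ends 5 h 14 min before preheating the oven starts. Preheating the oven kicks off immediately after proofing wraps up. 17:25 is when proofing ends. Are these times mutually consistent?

No

Preheating the oven starts at 17:25.
Baking ends at 17:25 − 314 min = 12:11.
Baking starts at 12:11 − 50 min = 11:21.
But baking is also said to start at 11:41 — a 20-minute conflict.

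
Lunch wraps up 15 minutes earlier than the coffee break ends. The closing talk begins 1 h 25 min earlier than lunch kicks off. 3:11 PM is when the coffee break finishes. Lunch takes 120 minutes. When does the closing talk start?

11:31 AM

Lunch ends at 3:11 PM − 15 min = 2:56 PM.
Lunch starts at 2:56 PM − 120 min = 12:56 PM.
The closing talk starts at 12:56 PM − 85 min = 11:31 AM.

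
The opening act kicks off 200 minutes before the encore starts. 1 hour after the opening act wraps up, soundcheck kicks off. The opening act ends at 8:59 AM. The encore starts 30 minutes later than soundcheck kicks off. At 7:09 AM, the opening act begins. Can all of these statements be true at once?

Yes

Soundcheck starts at 8:59 AM + 60 min = 9:59 AM.
The encore starts at 9:59 AM + 30 min = 10:29 AM.
The opening act starts at 10:29 AM − 200 min = 7:09 AM.
That matches the stated 7:09 AM, so the schedule is consistent.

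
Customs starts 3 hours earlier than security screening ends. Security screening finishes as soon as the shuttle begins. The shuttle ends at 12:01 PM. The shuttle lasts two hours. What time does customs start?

The shuttle starts at 12:01 PM − 120 min = 10:01 AM.
So security screening ends at 10:01 AM.
Customs starts at 10:01 AM − 180 min = 7:01 AM.

7:01 AM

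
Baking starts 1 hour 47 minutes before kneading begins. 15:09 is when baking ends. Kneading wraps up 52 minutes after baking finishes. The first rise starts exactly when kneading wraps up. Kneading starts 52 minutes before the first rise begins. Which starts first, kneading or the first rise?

Kneading ends at 15:09 + 52 min = 16:01.
So the first rise starts at 16:01.
Kneading starts at 16:01 − 52 min = 15:09.
Kneading starts at 15:09 and the first rise starts at 16:01, so kneading is first.

kneading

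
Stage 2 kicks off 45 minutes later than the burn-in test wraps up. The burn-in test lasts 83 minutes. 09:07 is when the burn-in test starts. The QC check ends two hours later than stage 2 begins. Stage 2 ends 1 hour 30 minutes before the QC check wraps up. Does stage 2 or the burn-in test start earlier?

the burn-in test

The burn-in test ends at 09:07 + 83 min = 10:30.
Stage 2 starts at 10:30 + 45 min = 11:15.
Stage 2 starts at 11:15 and the burn-in test starts at 09:07, so the burn-in test is first.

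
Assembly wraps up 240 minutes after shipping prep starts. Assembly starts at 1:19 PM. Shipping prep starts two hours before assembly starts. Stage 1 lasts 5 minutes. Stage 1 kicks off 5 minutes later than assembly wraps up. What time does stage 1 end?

Shipping prep starts at 1:19 PM − 120 min = 11:19 AM.
Assembly ends at 11:19 AM + 240 min = 3:19 PM.
Stage 1 starts at 3:19 PM + 5 min = 3:24 PM.
Stage 1 ends at 3:24 PM + 5 min = 3:29 PM.

3:29 PM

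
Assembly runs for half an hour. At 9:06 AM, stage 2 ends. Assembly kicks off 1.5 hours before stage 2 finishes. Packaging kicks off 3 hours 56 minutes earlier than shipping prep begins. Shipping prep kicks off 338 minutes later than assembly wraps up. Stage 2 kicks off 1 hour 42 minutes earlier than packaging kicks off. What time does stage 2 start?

Assembly starts at 9:06 AM − 90 min = 7:36 AM.
Assembly ends at 7:36 AM + 30 min = 8:06 AM.
Shipping prep starts at 8:06 AM + 338 min = 1:44 PM.
Packaging starts at 1:44 PM − 236 min = 9:48 AM.
Stage 2 starts at 9:48 AM − 102 min = 8:06 AM.

8:06 AM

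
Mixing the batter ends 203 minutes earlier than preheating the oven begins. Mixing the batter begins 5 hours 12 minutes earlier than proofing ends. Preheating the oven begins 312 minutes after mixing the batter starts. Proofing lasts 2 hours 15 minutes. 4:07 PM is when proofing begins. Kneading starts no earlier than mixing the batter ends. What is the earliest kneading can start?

2:59 PM

Proofing ends at 4:07 PM + 135 min = 6:22 PM.
Mixing the batter starts at 6:22 PM − 312 min = 1:10 PM.
Preheating the oven starts at 1:10 PM + 312 min = 6:22 PM.
Mixing the batter ends at 6:22 PM − 203 min = 2:59 PM.
Kneading is bounded by mixing the batter, so the earliest it can start is 2:59 PM.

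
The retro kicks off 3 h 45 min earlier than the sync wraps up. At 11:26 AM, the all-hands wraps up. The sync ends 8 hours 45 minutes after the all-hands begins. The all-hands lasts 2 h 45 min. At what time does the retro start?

1:41 PM

The all-hands starts at 11:26 AM − 165 min = 8:41 AM.
The sync ends at 8:41 AM + 525 min = 5:26 PM.
The retro starts at 5:26 PM − 225 min = 1:41 PM.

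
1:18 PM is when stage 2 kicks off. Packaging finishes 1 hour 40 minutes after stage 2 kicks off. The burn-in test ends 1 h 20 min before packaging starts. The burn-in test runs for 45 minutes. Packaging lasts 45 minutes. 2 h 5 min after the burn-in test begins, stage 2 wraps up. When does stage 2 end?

2:13 PM

Packaging ends at 1:18 PM + 100 min = 2:58 PM.
Packaging starts at 2:58 PM − 45 min = 2:13 PM.
The burn-in test ends at 2:13 PM − 80 min = 12:53 PM.
The burn-in test starts at 12:53 PM − 45 min = 12:08 PM.
Stage 2 ends at 12:08 PM + 125 min = 2:13 PM.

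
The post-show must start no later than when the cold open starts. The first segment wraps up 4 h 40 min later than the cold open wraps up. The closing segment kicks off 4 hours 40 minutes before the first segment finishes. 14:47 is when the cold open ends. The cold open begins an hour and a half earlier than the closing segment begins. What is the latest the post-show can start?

13:17

The first segment ends at 14:47 + 280 min = 19:27.
The closing segment starts at 19:27 − 280 min = 14:47.
The cold open starts at 14:47 − 90 min = 13:17.
The post-show is bounded by the cold open, so the latest it can start is 13:17.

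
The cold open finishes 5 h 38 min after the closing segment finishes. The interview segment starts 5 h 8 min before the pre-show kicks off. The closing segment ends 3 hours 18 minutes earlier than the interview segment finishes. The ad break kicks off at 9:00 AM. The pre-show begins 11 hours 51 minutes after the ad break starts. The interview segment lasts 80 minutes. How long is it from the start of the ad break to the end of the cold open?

10 hours 23 minutes

The pre-show starts at 9:00 AM + 711 min = 8:51 PM.
The interview segment starts at 8:51 PM − 308 min = 3:43 PM.
The interview segment ends at 3:43 PM + 80 min = 5:03 PM.
The closing segment ends at 5:03 PM − 198 min = 1:45 PM.
The cold open ends at 1:45 PM + 338 min = 7:23 PM.
From 9:00 AM to 7:23 PM is 10 hours 23 minutes.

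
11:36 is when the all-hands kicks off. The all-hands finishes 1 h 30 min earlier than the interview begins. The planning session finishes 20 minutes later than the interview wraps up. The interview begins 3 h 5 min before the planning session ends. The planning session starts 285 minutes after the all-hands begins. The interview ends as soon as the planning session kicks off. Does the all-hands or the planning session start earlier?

The planning session starts at 11:36 + 285 min = 16:21.
The all-hands starts at 11:36 and the planning session starts at 16:21, so the all-hands is first.

the all-hands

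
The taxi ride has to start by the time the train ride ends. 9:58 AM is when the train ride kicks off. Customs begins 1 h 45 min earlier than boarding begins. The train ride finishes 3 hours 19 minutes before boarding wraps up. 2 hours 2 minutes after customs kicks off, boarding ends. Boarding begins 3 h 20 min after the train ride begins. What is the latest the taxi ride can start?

Boarding starts at 9:58 AM + 200 min = 1:18 PM.
Customs starts at 1:18 PM − 105 min = 11:33 AM.
Boarding ends at 11:33 AM + 122 min = 1:35 PM.
The train ride ends at 1:35 PM − 199 min = 10:16 AM.
The taxi ride is bounded by the train ride, so the latest it can start is 10:16 AM.

10:16 AM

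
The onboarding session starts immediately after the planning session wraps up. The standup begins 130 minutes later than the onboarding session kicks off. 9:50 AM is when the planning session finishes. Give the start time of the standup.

The onboarding session starts at 9:50 AM.
The standup starts at 9:50 AM + 130 min = 12:00 PM.

12:00 PM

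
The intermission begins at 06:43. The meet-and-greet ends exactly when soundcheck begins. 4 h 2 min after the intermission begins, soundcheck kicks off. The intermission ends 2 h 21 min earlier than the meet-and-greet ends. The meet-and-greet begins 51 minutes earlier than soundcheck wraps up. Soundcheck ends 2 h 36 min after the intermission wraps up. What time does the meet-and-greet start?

Soundcheck starts at 06:43 + 242 min = 10:45.
So the meet-and-greet ends at 10:45.
The intermission ends at 10:45 − 141 min = 08:24.
Soundcheck ends at 08:24 + 156 min = 11:00.
The meet-and-greet starts at 11:00 − 51 min = 10:09.

10:09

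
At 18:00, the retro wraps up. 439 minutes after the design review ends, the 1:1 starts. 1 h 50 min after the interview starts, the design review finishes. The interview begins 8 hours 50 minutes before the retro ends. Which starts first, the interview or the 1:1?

the interview

The interview starts at 18:00 − 530 min = 09:10.
The design review ends at 09:10 + 110 min = 11:00.
The 1:1 starts at 11:00 + 439 min = 18:19.
The interview starts at 09:10 and the 1:1 starts at 18:19, so the interview is first.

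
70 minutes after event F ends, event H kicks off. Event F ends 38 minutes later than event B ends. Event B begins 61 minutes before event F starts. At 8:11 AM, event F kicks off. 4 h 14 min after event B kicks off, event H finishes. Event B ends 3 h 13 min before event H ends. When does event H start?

Event B starts at 8:11 AM − 61 min = 7:10 AM.
Event H ends at 7:10 AM + 254 min = 11:24 AM.
Event B ends at 11:24 AM − 193 min = 8:11 AM.
Event F ends at 8:11 AM + 38 min = 8:49 AM.
Event H starts at 8:49 AM + 70 min = 9:59 AM.

9:59 AM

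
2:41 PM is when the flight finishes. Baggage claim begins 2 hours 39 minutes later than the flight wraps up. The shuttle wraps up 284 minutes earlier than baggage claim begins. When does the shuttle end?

Baggage claim starts at 2:41 PM + 159 min = 5:20 PM.
The shuttle ends at 5:20 PM − 284 min = 12:36 PM.

12:36 PM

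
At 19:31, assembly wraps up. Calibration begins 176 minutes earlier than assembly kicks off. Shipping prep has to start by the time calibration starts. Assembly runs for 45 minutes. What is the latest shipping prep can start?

15:50

Assembly starts at 19:31 − 45 min = 18:46.
Calibration starts at 18:46 − 176 min = 15:50.
Shipping prep is bounded by calibration, so the latest it can start is 15:50.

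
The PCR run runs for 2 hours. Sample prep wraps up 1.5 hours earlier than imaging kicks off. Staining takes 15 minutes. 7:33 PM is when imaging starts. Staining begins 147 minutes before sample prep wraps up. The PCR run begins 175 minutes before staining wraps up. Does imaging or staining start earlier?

Sample prep ends at 7:33 PM − 90 min = 6:03 PM.
Staining starts at 6:03 PM − 147 min = 3:36 PM.
Imaging starts at 7:33 PM and staining starts at 3:36 PM, so staining is first.

staining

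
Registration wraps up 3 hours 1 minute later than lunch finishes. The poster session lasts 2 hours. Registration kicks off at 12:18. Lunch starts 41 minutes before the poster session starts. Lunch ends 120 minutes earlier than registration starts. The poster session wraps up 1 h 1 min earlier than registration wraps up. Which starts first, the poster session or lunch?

Lunch ends at 12:18 − 120 min = 10:18.
Registration ends at 10:18 + 181 min = 13:19.
The poster session ends at 13:19 − 61 min = 12:18.
The poster session starts at 12:18 − 120 min = 10:18.
Lunch starts at 10:18 − 41 min = 09:37.
The poster session starts at 10:18 and lunch starts at 09:37, so lunch is first.

lunch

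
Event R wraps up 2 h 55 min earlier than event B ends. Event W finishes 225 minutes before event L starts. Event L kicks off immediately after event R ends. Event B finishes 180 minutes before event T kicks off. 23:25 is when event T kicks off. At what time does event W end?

Event B ends at 23:25 − 180 min = 20:25.
Event R ends at 20:25 − 175 min = 17:30.
So event L starts at 17:30.
Event W ends at 17:30 − 225 min = 13:45.

13:45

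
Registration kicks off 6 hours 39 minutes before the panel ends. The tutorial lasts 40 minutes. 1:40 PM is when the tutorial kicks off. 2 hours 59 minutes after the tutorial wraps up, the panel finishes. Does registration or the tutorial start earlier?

registration

The tutorial ends at 1:40 PM + 40 min = 2:20 PM.
The panel ends at 2:20 PM + 179 min = 5:19 PM.
Registration starts at 5:19 PM − 399 min = 10:40 AM.
Registration starts at 10:40 AM and the tutorial starts at 1:40 PM, so registration is first.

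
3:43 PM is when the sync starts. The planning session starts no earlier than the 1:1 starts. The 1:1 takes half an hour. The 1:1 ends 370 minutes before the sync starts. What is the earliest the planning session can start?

The 1:1 ends at 3:43 PM − 370 min = 9:33 AM.
The 1:1 starts at 9:33 AM − 30 min = 9:03 AM.
The planning session is bounded by the 1:1, so the earliest it can start is 9:03 AM.

9:03 AM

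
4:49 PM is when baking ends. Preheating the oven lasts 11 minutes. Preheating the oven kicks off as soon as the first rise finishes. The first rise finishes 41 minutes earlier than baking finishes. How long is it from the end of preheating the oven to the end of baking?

The first rise ends at 4:49 PM − 41 min = 4:08 PM.
So preheating the oven starts at 4:08 PM.
Preheating the oven ends at 4:08 PM + 11 min = 4:19 PM.
From 4:19 PM to 4:49 PM is half an hour.

half an hour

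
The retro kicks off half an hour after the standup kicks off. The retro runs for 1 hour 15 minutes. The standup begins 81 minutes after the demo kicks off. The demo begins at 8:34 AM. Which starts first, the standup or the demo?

the demo

The standup starts at 8:34 AM + 81 min = 9:55 AM.
The standup starts at 9:55 AM and the demo starts at 8:34 AM, so the demo is first.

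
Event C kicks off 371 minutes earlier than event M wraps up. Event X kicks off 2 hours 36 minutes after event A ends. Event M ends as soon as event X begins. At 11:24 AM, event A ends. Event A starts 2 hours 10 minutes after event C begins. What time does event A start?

9:59 AM

Event X starts at 11:24 AM + 156 min = 2:00 PM.
So event M ends at 2:00 PM.
Event C starts at 2:00 PM − 371 min = 7:49 AM.
Event A starts at 7:49 AM + 130 min = 9:59 AM.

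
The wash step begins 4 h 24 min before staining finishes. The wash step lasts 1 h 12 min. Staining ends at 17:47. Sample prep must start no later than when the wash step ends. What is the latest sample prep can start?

14:35

The wash step starts at 17:47 − 264 min = 13:23.
The wash step ends at 13:23 + 72 min = 14:35.
Sample prep is bounded by the wash step, so the latest it can start is 14:35.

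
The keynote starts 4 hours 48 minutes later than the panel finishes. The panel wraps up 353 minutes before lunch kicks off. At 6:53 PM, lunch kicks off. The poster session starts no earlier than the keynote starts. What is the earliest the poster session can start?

5:48 PM

The panel ends at 6:53 PM − 353 min = 1:00 PM.
The keynote starts at 1:00 PM + 288 min = 5:48 PM.
The poster session is bounded by the keynote, so the earliest it can start is 5:48 PM.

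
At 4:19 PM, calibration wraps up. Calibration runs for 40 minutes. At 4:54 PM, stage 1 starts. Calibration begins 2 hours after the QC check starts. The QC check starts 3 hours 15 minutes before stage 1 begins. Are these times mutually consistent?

The QC check starts at 4:54 PM − 195 min = 1:39 PM.
Calibration starts at 1:39 PM + 120 min = 3:39 PM.
Calibration ends at 3:39 PM + 40 min = 4:19 PM.
That matches the stated 4:19 PM, so the schedule is consistent.

Yes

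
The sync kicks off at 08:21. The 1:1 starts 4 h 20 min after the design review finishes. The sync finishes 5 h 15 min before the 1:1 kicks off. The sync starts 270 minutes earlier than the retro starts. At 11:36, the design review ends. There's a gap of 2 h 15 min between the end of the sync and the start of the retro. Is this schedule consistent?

No

The 1:1 starts at 11:36 + 260 min = 15:56.
The sync ends at 15:56 − 315 min = 10:41.
The retro starts at 10:41 + 135 min = 12:56.
The sync starts at 12:56 − 270 min = 08:26.
But the sync is also said to start at 08:21 — a 5-minute conflict.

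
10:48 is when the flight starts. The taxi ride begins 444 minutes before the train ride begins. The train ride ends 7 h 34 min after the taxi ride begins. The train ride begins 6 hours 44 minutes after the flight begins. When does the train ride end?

The train ride starts at 10:48 + 404 min = 17:32.
The taxi ride starts at 17:32 − 444 min = 10:08.
The train ride ends at 10:08 + 454 min = 17:42.

17:42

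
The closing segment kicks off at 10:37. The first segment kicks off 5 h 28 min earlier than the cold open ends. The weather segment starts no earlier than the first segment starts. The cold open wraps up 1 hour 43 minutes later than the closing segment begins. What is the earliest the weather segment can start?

06:52

The cold open ends at 10:37 + 103 min = 12:20.
The first segment starts at 12:20 − 328 min = 06:52.
The weather segment is bounded by the first segment, so the earliest it can start is 06:52.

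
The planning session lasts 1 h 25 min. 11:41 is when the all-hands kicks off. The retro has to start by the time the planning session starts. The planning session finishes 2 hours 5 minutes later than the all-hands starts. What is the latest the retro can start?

The planning session ends at 11:41 + 125 min = 13:46.
The planning session starts at 13:46 − 85 min = 12:21.
The retro is bounded by the planning session, so the latest it can start is 12:21.

12:21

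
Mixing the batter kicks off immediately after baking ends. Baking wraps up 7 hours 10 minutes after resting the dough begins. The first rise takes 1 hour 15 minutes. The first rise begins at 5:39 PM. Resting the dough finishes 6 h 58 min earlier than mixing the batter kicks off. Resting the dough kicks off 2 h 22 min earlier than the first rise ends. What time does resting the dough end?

The first rise ends at 5:39 PM + 75 min = 6:54 PM.
Resting the dough starts at 6:54 PM − 142 min = 4:32 PM.
Baking ends at 4:32 PM + 430 min = 11:42 PM.
So mixing the batter starts at 11:42 PM.
Resting the dough ends at 11:42 PM − 418 min = 4:44 PM.

4:44 PM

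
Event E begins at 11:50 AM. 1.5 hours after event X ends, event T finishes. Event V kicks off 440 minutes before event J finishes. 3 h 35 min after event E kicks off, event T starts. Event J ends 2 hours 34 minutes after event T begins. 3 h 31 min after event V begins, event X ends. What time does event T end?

3:40 PM

Event T starts at 11:50 AM + 215 min = 3:25 PM.
Event J ends at 3:25 PM + 154 min = 5:59 PM.
Event V starts at 5:59 PM − 440 min = 10:39 AM.
Event X ends at 10:39 AM + 211 min = 2:10 PM.
Event T ends at 2:10 PM + 90 min = 3:40 PM.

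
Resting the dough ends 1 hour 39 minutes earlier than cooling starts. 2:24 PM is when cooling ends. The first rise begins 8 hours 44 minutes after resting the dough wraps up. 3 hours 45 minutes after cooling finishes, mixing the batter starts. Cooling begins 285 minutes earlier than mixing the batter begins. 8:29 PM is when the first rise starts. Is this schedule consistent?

Yes

Mixing the batter starts at 2:24 PM + 225 min = 6:09 PM.
Cooling starts at 6:09 PM − 285 min = 1:24 PM.
Resting the dough ends at 1:24 PM − 99 min = 11:45 AM.
The first rise starts at 11:45 AM + 524 min = 8:29 PM.
That matches the stated 8:29 PM, so the schedule is consistent.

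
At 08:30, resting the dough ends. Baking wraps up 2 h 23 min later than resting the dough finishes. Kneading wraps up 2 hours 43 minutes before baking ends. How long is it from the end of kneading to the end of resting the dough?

Baking ends at 08:30 + 143 min = 10:53.
Kneading ends at 10:53 − 163 min = 08:10.
From 08:10 to 08:30 is 20 minutes.

20 minutes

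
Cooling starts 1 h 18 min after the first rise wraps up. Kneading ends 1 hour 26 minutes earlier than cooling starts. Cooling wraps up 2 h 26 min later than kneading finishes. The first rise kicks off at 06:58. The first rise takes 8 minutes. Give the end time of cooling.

09:24

The first rise ends at 06:58 + 8 min = 07:06.
Cooling starts at 07:06 + 78 min = 08:24.
Kneading ends at 08:24 − 86 min = 06:58.
Cooling ends at 06:58 + 146 min = 09:24.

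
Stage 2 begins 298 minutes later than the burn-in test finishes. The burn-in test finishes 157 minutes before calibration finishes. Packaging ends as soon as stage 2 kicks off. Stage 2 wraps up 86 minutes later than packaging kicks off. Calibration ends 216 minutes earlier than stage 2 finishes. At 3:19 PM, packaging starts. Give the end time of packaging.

Stage 2 ends at 3:19 PM + 86 min = 4:45 PM.
Calibration ends at 4:45 PM − 216 min = 1:09 PM.
The burn-in test ends at 1:09 PM − 157 min = 10:32 AM.
Stage 2 starts at 10:32 AM + 298 min = 3:30 PM.
So packaging ends at 3:30 PM.

3:30 PM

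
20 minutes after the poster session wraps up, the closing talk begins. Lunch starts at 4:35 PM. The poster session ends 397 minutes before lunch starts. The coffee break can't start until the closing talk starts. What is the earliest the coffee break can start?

10:18 AM

The poster session ends at 4:35 PM − 397 min = 9:58 AM.
The closing talk starts at 9:58 AM + 20 min = 10:18 AM.
The coffee break is bounded by the closing talk, so the earliest it can start is 10:18 AM.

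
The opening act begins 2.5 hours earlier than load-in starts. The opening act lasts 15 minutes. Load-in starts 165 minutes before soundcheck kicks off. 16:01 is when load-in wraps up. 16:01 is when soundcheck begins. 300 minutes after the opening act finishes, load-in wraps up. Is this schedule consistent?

Load-in starts at 16:01 − 165 min = 13:16.
The opening act starts at 13:16 − 150 min = 10:46.
The opening act ends at 10:46 + 15 min = 11:01.
Load-in ends at 11:01 + 300 min = 16:01.
That matches the stated 16:01, so the schedule is consistent.

Yes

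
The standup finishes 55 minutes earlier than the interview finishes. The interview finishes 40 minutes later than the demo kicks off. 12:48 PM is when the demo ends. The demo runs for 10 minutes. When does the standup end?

12:23 PM

The demo starts at 12:48 PM − 10 min = 12:38 PM.
The interview ends at 12:38 PM + 40 min = 1:18 PM.
The standup ends at 1:18 PM − 55 min = 12:23 PM.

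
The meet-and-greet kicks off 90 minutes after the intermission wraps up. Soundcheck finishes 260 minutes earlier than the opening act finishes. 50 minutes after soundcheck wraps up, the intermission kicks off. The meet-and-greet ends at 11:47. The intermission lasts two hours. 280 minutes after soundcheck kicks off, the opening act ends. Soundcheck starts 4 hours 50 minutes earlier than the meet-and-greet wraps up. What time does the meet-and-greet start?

11:37

Soundcheck starts at 11:47 − 290 min = 06:57.
The opening act ends at 06:57 + 280 min = 11:37.
Soundcheck ends at 11:37 − 260 min = 07:17.
The intermission starts at 07:17 + 50 min = 08:07.
The intermission ends at 08:07 + 120 min = 10:07.
The meet-and-greet starts at 10:07 + 90 min = 11:37.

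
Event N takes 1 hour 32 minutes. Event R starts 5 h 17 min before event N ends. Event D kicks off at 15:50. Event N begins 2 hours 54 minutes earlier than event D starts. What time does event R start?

Event N starts at 15:50 − 174 min = 12:56.
Event N ends at 12:56 + 92 min = 14:28.
Event R starts at 14:28 − 317 min = 09:11.

09:11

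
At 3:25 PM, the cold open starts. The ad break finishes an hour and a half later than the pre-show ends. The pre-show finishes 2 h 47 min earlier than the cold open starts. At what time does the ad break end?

2:08 PM

The pre-show ends at 3:25 PM − 167 min = 12:38 PM.
The ad break ends at 12:38 PM + 90 min = 2:08 PM.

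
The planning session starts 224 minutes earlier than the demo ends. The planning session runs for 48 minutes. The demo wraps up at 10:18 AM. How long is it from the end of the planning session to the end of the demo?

2 h 56 min

The planning session starts at 10:18 AM − 224 min = 6:34 AM.
The planning session ends at 6:34 AM + 48 min = 7:22 AM.
From 7:22 AM to 10:18 AM is 2 h 56 min.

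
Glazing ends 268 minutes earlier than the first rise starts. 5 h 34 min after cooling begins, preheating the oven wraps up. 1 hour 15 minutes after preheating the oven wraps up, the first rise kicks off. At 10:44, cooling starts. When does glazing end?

Preheating the oven ends at 10:44 + 334 min = 16:18.
The first rise starts at 16:18 + 75 min = 17:33.
Glazing ends at 17:33 − 268 min = 13:05.

13:05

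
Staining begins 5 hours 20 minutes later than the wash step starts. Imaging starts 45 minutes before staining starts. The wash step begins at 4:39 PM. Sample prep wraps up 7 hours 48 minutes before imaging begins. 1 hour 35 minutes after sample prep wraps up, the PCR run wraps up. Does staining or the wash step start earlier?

Staining starts at 4:39 PM + 320 min = 9:59 PM.
Staining starts at 9:59 PM and the wash step starts at 4:39 PM, so the wash step is first.

the wash step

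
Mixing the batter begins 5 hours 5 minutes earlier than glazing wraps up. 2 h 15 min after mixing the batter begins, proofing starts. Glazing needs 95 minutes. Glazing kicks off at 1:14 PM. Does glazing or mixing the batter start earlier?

mixing the batter

Glazing ends at 1:14 PM + 95 min = 2:49 PM.
Mixing the batter starts at 2:49 PM − 305 min = 9:44 AM.
Glazing starts at 1:14 PM and mixing the batter starts at 9:44 AM, so mixing the batter is first.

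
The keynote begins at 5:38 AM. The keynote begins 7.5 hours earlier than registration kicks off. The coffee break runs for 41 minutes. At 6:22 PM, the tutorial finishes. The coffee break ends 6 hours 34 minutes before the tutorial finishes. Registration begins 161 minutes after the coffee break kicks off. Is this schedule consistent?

The coffee break ends at 6:22 PM − 394 min = 11:48 AM.
The coffee break starts at 11:48 AM − 41 min = 11:07 AM.
Registration starts at 11:07 AM + 161 min = 1:48 PM.
The keynote starts at 1:48 PM − 450 min = 6:18 AM.
But the keynote is also said to start at 5:38 AM — a 40-minute conflict.

No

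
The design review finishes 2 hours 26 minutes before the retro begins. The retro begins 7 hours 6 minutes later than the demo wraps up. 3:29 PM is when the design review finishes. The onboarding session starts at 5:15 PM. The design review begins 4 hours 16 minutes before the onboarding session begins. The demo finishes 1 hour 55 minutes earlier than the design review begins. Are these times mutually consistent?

No

The design review starts at 5:15 PM − 256 min = 12:59 PM.
The demo ends at 12:59 PM − 115 min = 11:04 AM.
The retro starts at 11:04 AM + 426 min = 6:10 PM.
The design review ends at 6:10 PM − 146 min = 3:44 PM.
But the design review is also said to end at 3:29 PM — a 15-minute conflict.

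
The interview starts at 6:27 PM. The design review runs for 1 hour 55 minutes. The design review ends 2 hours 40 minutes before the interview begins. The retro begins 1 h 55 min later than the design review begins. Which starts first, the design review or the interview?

the design review

The design review ends at 6:27 PM − 160 min = 3:47 PM.
The design review starts at 3:47 PM − 115 min = 1:52 PM.
The design review starts at 1:52 PM and the interview starts at 6:27 PM, so the design review is first.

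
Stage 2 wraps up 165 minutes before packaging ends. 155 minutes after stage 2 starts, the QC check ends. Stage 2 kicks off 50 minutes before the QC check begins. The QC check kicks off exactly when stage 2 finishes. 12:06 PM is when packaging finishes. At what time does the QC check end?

Stage 2 ends at 12:06 PM − 165 min = 9:21 AM.
So the QC check starts at 9:21 AM.
Stage 2 starts at 9:21 AM − 50 min = 8:31 AM.
The QC check ends at 8:31 AM + 155 min = 11:06 AM.

11:06 AM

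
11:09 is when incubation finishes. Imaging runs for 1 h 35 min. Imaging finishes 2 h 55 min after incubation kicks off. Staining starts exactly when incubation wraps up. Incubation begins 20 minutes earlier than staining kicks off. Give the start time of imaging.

12:09

Staining starts at 11:09.
Incubation starts at 11:09 − 20 min = 10:49.
Imaging ends at 10:49 + 175 min = 13:44.
Imaging starts at 13:44 − 95 min = 12:09.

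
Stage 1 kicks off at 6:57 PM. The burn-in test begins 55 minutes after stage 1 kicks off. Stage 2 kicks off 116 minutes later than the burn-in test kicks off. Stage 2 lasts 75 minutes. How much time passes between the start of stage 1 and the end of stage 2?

4 h 6 min

The burn-in test starts at 6:57 PM + 55 min = 7:52 PM.
Stage 2 starts at 7:52 PM + 116 min = 9:48 PM.
Stage 2 ends at 9:48 PM + 75 min = 11:03 PM.
From 6:57 PM to 11:03 PM is 4 h 6 min.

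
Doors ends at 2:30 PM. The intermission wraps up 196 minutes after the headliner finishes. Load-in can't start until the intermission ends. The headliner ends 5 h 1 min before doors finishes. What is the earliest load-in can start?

The headliner ends at 2:30 PM − 301 min = 9:29 AM.
The intermission ends at 9:29 AM + 196 min = 12:45 PM.
Load-in is bounded by the intermission, so the earliest it can start is 12:45 PM.

12:45 PM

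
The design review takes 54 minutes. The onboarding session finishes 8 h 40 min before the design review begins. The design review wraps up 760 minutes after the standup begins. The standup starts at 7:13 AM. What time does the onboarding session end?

The design review ends at 7:13 AM + 760 min = 7:53 PM.
The design review starts at 7:53 PM − 54 min = 6:59 PM.
The onboarding session ends at 6:59 PM − 520 min = 10:19 AM.

10:19 AM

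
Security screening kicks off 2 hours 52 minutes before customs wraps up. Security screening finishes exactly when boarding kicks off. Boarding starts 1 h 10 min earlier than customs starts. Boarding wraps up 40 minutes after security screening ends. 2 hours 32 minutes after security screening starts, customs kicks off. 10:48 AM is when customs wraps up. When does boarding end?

9:58 AM

Security screening starts at 10:48 AM − 172 min = 7:56 AM.
Customs starts at 7:56 AM + 152 min = 10:28 AM.
Boarding starts at 10:28 AM − 70 min = 9:18 AM.
So security screening ends at 9:18 AM.
Boarding ends at 9:18 AM + 40 min = 9:58 AM.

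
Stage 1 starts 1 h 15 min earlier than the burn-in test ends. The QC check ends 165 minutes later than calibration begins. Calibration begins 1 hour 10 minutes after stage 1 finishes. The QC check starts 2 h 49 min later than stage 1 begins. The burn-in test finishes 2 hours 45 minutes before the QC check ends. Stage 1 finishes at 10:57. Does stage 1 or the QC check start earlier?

Calibration starts at 10:57 + 70 min = 12:07.
The QC check ends at 12:07 + 165 min = 14:52.
The burn-in test ends at 14:52 − 165 min = 12:07.
Stage 1 starts at 12:07 − 75 min = 10:52.
The QC check starts at 10:52 + 169 min = 13:41.
Stage 1 starts at 10:52 and the QC check starts at 13:41, so stage 1 is first.

stage 1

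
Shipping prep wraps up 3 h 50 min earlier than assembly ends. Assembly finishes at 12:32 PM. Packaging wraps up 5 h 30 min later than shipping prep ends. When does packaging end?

2:12 PM

Shipping prep ends at 12:32 PM − 230 min = 8:42 AM.
Packaging ends at 8:42 AM + 330 min = 2:12 PM.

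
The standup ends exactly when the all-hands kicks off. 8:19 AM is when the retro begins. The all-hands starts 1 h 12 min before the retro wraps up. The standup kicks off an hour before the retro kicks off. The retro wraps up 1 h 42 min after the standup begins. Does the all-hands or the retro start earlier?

the all-hands

The standup starts at 8:19 AM − 60 min = 7:19 AM.
The retro ends at 7:19 AM + 102 min = 9:01 AM.
The all-hands starts at 9:01 AM − 72 min = 7:49 AM.
The all-hands starts at 7:49 AM and the retro starts at 8:19 AM, so the all-hands is first.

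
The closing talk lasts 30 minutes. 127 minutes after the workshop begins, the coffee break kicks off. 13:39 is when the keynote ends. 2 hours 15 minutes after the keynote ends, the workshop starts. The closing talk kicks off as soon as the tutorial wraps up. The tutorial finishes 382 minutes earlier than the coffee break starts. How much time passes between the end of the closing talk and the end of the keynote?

1.5 hours

The workshop starts at 13:39 + 135 min = 15:54.
The coffee break starts at 15:54 + 127 min = 18:01.
The tutorial ends at 18:01 − 382 min = 11:39.
So the closing talk starts at 11:39.
The closing talk ends at 11:39 + 30 min = 12:09.
From 12:09 to 13:39 is 1.5 hours.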